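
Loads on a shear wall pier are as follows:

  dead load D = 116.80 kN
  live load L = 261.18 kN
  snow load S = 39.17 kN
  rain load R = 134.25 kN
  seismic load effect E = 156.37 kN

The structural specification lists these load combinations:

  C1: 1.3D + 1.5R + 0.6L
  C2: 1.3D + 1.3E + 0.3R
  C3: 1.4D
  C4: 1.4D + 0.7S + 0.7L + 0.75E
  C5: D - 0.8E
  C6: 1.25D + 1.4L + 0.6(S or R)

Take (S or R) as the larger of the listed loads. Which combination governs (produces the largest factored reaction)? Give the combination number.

Combination 6

(S or R) → R = 134.25 kN.
C1: 1.3(116.80) + 1.5(134.25) + 0.6(261.18) = 509.92
C2: 1.3(116.80) + 1.3(156.37) + 0.3(134.25) = 151.84 + 203.28 + 40.28 = 395.40
C3: 1.4(116.80) = 163.52
C4: 1.4(116.80) + 0.7(39.17) + 0.7(261.18) + 0.75(156.37) = 491.04
C5: 1.0(116.80) - 0.8(156.37) = 116.80 - 125.10 = -8.30
C6: 1.25(116.80) + 1.4(261.18) + 0.6(134.25) = 146.00 + 365.65 + 80.55 = 592.20
The largest value is 592.20 kN from combination 6.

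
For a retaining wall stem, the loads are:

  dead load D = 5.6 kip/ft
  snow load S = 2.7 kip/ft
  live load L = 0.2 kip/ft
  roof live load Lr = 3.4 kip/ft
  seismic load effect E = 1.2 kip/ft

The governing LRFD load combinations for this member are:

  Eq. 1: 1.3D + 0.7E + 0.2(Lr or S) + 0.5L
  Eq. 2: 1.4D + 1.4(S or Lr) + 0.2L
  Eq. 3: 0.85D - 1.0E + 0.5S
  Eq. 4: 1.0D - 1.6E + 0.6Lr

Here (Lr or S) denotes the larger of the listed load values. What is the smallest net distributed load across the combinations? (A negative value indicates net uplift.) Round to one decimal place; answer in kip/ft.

4.9 kip/ft

(Lr or S) → Lr = 3.4 kip/ft; (S or Lr) → Lr = 3.4 kip/ft.
Eq. 1: 1.3(5.6) + 0.7(1.2) + 0.2(3.4) + 0.5(0.2) = 7.3 + 0.8 + 0.7 + 0.1 = 8.9
Eq. 2: 1.4(5.6) + 1.4(3.4) + 0.2(0.2) = 7.8 + 4.8 + 0.0 = 12.6
Eq. 3: 0.85(5.6) - 1.0(1.2) + 0.5(2.7) = 4.9
Eq. 4: 1.0(5.6) - 1.6(1.2) + 0.6(3.4) = 5.6 - 1.9 + 2.0 = 5.7
Combination 3 gives the minimum: 4.9 kip/ft.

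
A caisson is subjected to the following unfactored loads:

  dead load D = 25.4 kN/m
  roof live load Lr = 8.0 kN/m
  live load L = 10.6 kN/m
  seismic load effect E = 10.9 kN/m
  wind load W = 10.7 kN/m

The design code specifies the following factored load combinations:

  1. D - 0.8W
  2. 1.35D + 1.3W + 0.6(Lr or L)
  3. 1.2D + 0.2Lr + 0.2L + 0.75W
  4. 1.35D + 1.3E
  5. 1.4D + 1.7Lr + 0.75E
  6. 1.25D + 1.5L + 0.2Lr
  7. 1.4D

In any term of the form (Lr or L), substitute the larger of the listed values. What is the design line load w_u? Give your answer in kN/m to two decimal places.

(Lr or L) → L = 10.6 kN/m.
1. 1.0(25.4) - 0.8(10.7) = 25.40 - 8.56 = 16.84
2. 1.35(25.4) + 1.3(10.7) + 0.6(10.6) = 34.29 + 13.91 + 6.36 = 54.56
3. 1.2(25.4) + 0.2(8.0) + 0.2(10.6) + 0.75(10.7) = 30.48 + 1.60 + 2.12 + 8.03 = 42.23
4. 1.35(25.4) + 1.3(10.9) = 34.29 + 14.17 = 48.46
5. 1.4(25.4) + 1.7(8.0) + 0.75(10.9) = 35.56 + 13.60 + 8.18 = 57.34
6. 1.25(25.4) + 1.5(10.6) + 0.2(8.0) = 31.75 + 15.90 + 1.60 = 49.25
7. 1.4(25.4) = 35.56
The controlling combination is 5, giving 57.34 kN/m.

57.34 kN/m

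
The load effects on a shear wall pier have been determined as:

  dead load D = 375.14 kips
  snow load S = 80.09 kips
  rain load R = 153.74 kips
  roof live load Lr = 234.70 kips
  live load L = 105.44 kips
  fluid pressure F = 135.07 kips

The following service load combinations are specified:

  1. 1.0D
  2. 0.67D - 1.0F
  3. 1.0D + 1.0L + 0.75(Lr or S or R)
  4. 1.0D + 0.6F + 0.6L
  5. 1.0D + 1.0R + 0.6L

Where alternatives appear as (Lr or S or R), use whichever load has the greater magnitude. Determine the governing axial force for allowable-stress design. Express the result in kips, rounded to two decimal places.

(Lr or S or R) → Lr = 234.70 kips.
1. 1.0(375.14) = 375.14
2. 0.67(375.14) - 1.0(135.07) = 251.34 - 135.07 = 116.27
3. 1.0(375.14) + 1.0(105.44) + 0.75(234.70) = 375.14 + 105.44 + 176.03 = 656.61
4. 1.0(375.14) + 0.6(135.07) + 0.6(105.44) = 519.45
5. 1.0(375.14) + 1.0(153.74) + 0.6(105.44) = 375.14 + 153.74 + 63.26 = 592.14
Maximum is from combination 3.

656.61 kips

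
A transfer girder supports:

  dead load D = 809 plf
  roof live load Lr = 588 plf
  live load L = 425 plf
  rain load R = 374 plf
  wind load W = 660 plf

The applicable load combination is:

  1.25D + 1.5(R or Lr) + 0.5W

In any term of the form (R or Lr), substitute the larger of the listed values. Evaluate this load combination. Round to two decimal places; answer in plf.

2223.25 plf

(R or Lr) → Lr = 588 plf.
1.25(809) + 1.5(588) + 0.5(660) = 2223.25
w_u = 2223.25 plf.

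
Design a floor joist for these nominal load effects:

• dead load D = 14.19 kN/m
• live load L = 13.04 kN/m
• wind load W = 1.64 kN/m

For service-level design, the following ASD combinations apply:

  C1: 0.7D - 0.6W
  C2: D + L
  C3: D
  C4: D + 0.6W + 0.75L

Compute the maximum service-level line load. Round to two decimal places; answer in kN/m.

27.23 kN/m

C1: 0.7(14.19) - 0.6(1.64) = 9.93 - 0.98 = 8.95
C2: 1.0(14.19) + 1.0(13.04) = 14.19 + 13.04 = 27.23
C3: 1.0(14.19) = 14.19
C4: 1.0(14.19) + 0.6(1.64) + 0.75(13.04) = 14.19 + 0.98 + 9.78 = 24.95
Combination 2 governs: w = 27.23 kN/m.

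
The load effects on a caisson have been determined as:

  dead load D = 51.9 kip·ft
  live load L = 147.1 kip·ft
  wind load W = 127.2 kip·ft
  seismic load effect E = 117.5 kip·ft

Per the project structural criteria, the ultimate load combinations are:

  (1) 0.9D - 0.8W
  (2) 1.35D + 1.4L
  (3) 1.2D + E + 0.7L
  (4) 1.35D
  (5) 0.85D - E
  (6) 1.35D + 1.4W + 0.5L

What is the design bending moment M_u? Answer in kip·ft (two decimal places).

321.70 kip·ft

(1) 0.9(51.9) - 0.8(127.2) = -55.05
(2) 1.35(51.9) + 1.4(147.1) = 276.01
(3) 1.2(51.9) + 1.0(117.5) + 0.7(147.1) = 282.75
(4) 1.35(51.9) = 70.07
(5) 0.85(51.9) - 1.0(117.5) = -73.39
(6) 1.35(51.9) + 1.4(127.2) + 0.5(147.1) = 321.70
Combination 6 governs: M_u = 321.70 kip·ft.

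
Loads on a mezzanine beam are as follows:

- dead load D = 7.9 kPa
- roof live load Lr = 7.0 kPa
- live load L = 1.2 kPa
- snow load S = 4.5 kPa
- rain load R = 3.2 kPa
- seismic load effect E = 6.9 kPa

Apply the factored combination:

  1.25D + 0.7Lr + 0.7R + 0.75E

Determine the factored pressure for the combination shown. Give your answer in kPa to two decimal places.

22.19 kPa

1.25(7.9) + 0.7(7.0) + 0.7(3.2) + 0.75(6.9) = 22.19
p_u = 22.19 kPa.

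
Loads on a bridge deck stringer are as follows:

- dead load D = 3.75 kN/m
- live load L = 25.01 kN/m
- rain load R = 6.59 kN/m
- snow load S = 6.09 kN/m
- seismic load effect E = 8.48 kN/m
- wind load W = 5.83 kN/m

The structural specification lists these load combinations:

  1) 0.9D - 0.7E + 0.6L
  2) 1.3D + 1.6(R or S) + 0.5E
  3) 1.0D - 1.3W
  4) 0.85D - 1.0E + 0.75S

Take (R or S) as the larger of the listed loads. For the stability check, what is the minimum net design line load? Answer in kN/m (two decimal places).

-3.83 kN/m

(R or S) → R = 6.59 kN/m.
1) 0.9(3.75) - 0.7(8.48) + 0.6(25.01) = 3.38 - 5.94 + 15.01 = 12.45
2) 1.3(3.75) + 1.6(6.59) + 0.5(8.48) = 4.88 + 10.54 + 4.24 = 19.66
3) 1.0(3.75) - 1.3(5.83) = 3.75 - 7.58 = -3.83
4) 0.85(3.75) - 1.0(8.48) + 0.75(6.09) = -0.73
Combination 3 gives the minimum: -3.83 kN/m.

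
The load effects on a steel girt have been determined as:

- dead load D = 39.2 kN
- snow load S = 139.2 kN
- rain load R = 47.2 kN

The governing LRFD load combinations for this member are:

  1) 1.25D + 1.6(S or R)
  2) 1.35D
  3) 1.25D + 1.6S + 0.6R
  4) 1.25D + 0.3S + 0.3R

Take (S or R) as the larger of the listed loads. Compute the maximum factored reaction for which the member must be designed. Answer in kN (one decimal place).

300.0 kN

(S or R) → S = 139.2 kN.
1) 1.25(39.2) + 1.6(139.2) = 271.7
2) 1.35(39.2) = 52.9
3) 1.25(39.2) + 1.6(139.2) + 0.6(47.2) = 300.0
4) 1.25(39.2) + 0.3(139.2) + 0.3(47.2) = 104.9
Maximum is from combination 3.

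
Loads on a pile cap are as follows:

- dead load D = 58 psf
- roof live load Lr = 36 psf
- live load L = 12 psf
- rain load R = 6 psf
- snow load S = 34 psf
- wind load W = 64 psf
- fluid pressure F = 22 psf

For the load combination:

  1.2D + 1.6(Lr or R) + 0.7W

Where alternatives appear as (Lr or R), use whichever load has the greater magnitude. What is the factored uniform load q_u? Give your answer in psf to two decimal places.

(Lr or R) → Lr = 36 psf.
1.2(58) + 1.6(36) + 0.7(64) = 69.60 + 57.60 + 44.80 = 172.00
q_u = 172.00 psf.

172.00 psf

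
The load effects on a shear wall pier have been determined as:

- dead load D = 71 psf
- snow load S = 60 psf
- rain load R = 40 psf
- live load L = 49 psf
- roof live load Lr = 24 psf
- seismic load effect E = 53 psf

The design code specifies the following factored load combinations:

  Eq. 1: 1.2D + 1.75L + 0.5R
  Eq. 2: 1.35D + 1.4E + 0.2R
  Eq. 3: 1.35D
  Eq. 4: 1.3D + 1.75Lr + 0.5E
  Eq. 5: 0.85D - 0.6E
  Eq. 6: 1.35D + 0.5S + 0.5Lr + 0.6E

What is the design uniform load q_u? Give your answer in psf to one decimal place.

Eq. 1: 1.2(71) + 1.75(49) + 0.5(40) = 85.2 + 85.8 + 20.0 = 191.0
Eq. 2: 1.35(71) + 1.4(53) + 0.2(40) = 95.9 + 74.2 + 8.0 = 178.1
Eq. 3: 1.35(71) = 95.9
Eq. 4: 1.3(71) + 1.75(24) + 0.5(53) = 92.3 + 42.0 + 26.5 = 160.8
Eq. 5: 0.85(71) - 0.6(53) = 60.4 - 31.8 = 28.6
Eq. 6: 1.35(71) + 0.5(60) + 0.5(24) + 0.6(53) = 95.9 + 30.0 + 12.0 + 31.8 = 169.7
Combination 1 governs: q_u = 191.0 psf.

191.0 psf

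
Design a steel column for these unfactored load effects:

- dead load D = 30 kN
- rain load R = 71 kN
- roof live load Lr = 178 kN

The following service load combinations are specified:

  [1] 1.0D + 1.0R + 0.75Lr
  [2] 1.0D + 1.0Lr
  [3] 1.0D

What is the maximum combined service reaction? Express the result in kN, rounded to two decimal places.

[1] 1.0(30) + 1.0(71) + 0.75(178) = 30.00 + 71.00 + 133.50 = 234.50
[2] 1.0(30) + 1.0(178) = 30.00 + 178.00 = 208.00
[3] 1.0(30) = 30.00
Combination 1 governs: V = 234.50 kN.

234.50 kN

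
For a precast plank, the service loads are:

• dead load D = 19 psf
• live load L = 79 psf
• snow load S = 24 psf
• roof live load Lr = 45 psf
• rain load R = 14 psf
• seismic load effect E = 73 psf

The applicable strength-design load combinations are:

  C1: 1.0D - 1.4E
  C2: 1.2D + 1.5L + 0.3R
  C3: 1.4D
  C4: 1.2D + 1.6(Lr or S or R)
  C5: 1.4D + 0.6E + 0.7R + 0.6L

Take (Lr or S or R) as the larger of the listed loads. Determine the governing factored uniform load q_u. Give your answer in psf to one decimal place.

145.5 psf

(Lr or S or R) → Lr = 45 psf.
C1: 1.0(19) - 1.4(73) = 19.0 - 102.2 = -83.2
C2: 1.2(19) + 1.5(79) + 0.3(14) = 22.8 + 118.5 + 4.2 = 145.5
C3: 1.4(19) = 26.6
C4: 1.2(19) + 1.6(45) = 22.8 + 72.0 = 94.8
C5: 1.4(19) + 0.6(73) + 0.7(14) + 0.6(79) = 26.6 + 43.8 + 9.8 + 47.4 = 127.6
Combination 2 governs: q_u = 145.5 psf.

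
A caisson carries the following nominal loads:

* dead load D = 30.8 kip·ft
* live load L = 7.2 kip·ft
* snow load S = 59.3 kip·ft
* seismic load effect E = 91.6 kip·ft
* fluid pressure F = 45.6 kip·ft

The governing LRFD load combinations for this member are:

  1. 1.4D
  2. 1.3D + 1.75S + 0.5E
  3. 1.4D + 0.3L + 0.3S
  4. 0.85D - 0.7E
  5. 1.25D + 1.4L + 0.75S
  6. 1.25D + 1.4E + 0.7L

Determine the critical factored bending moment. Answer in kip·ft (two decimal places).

189.62 kip·ft

1. 1.4(30.8) = 43.12
2. 1.3(30.8) + 1.75(59.3) + 0.5(91.6) = 40.04 + 103.78 + 45.80 = 189.62
3. 1.4(30.8) + 0.3(7.2) + 0.3(59.3) = 43.12 + 2.16 + 17.79 = 63.07
4. 0.85(30.8) - 0.7(91.6) = 26.18 - 64.12 = -37.94
5. 1.25(30.8) + 1.4(7.2) + 0.75(59.3) = 38.50 + 10.08 + 44.48 = 93.06
6. 1.25(30.8) + 1.4(91.6) + 0.7(7.2) = 38.50 + 128.24 + 5.04 = 171.78
Maximum is from combination 2.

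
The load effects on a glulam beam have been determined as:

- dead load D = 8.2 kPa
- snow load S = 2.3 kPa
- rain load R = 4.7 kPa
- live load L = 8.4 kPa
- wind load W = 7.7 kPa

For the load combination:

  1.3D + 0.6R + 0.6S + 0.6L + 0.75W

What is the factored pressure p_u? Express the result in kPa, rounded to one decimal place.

25.7 kPa

1.3(8.2) + 0.6(4.7) + 0.6(2.3) + 0.6(8.4) + 0.75(7.7) = 10.7 + 2.8 + 1.4 + 5.0 + 5.8 = 25.7
p_u = 25.7 kPa.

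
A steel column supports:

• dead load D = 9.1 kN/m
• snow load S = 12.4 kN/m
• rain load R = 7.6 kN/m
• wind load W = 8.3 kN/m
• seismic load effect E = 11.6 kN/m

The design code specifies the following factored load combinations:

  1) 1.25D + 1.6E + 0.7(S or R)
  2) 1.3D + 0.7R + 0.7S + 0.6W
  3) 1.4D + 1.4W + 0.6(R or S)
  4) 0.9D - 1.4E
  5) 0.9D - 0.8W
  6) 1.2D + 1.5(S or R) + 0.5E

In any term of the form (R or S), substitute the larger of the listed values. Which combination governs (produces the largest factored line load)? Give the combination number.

(S or R) → S = 12.4 kN/m; (R or S) → S = 12.4 kN/m.
1) 1.25(9.1) + 1.6(11.6) + 0.7(12.4) = 11.38 + 18.56 + 8.68 = 38.62
2) 1.3(9.1) + 0.7(7.6) + 0.7(12.4) + 0.6(8.3) = 11.83 + 5.32 + 8.68 + 4.98 = 30.81
3) 1.4(9.1) + 1.4(8.3) + 0.6(12.4) = 12.74 + 11.62 + 7.44 = 31.80
4) 0.9(9.1) - 1.4(11.6) = 8.19 - 16.24 = -8.05
5) 0.9(9.1) - 0.8(8.3) = 8.19 - 6.64 = 1.55
6) 1.2(9.1) + 1.5(12.4) + 0.5(11.6) = 10.92 + 18.60 + 5.80 = 35.32
The largest value is 38.62 kN/m from combination 1.

Combination 1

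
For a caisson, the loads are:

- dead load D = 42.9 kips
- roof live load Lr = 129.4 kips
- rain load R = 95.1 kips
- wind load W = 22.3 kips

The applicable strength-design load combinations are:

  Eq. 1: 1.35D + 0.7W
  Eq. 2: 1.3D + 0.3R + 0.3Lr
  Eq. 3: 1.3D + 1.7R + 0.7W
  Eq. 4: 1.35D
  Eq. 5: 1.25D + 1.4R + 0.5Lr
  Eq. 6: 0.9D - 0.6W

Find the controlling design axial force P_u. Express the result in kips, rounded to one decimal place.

251.5 kips

Eq. 1: 1.35(42.9) + 0.7(22.3) = 57.9 + 15.6 = 73.5
Eq. 2: 1.3(42.9) + 0.3(95.1) + 0.3(129.4) = 55.8 + 28.5 + 38.8 = 123.1
Eq. 3: 1.3(42.9) + 1.7(95.1) + 0.7(22.3) = 55.8 + 161.7 + 15.6 = 233.1
Eq. 4: 1.35(42.9) = 57.9
Eq. 5: 1.25(42.9) + 1.4(95.1) + 0.5(129.4) = 251.5
Eq. 6: 0.9(42.9) - 0.6(22.3) = 38.6 - 13.4 = 25.2
The controlling combination is 5, giving 251.5 kips.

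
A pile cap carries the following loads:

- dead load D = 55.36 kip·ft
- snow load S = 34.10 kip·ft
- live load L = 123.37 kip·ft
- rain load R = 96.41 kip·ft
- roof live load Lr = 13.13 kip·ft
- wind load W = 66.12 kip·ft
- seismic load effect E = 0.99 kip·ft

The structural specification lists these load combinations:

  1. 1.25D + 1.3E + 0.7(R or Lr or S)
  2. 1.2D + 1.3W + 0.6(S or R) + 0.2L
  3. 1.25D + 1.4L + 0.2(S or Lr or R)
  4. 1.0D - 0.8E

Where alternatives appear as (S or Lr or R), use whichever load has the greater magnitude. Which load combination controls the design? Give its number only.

Combination 3

(R or Lr or S) → R = 96.41 kip·ft; (S or R) → R = 96.41 kip·ft; (S or Lr or R) → R = 96.41 kip·ft.
1. 1.25(55.36) + 1.3(0.99) + 0.7(96.41) = 137.97
2. 1.2(55.36) + 1.3(66.12) + 0.6(96.41) + 0.2(123.37) = 66.43 + 85.96 + 57.85 + 24.67 = 234.91
3. 1.25(55.36) + 1.4(123.37) + 0.2(96.41) = 69.20 + 172.72 + 19.28 = 261.20
4. 1.0(55.36) - 0.8(0.99) = 55.36 - 0.79 = 54.57
The largest value is 261.20 kip·ft from combination 3.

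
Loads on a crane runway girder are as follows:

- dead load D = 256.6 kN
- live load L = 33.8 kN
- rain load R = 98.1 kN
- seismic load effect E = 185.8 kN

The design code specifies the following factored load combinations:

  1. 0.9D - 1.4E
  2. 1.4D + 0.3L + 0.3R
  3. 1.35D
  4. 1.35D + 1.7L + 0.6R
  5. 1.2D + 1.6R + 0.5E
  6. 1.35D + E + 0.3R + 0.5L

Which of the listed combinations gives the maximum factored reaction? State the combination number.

1. 0.9(256.6) - 1.4(185.8) = 230.94 - 260.12 = -29.18
2. 1.4(256.6) + 0.3(33.8) + 0.3(98.1) = 359.24 + 10.14 + 29.43 = 398.81
3. 1.35(256.6) = 346.41
4. 1.35(256.6) + 1.7(33.8) + 0.6(98.1) = 346.41 + 57.46 + 58.86 = 462.73
5. 1.2(256.6) + 1.6(98.1) + 0.5(185.8) = 307.92 + 156.96 + 92.90 = 557.78
6. 1.35(256.6) + 1.0(185.8) + 0.3(98.1) + 0.5(33.8) = 346.41 + 185.80 + 29.43 + 16.90 = 578.54
The largest value is 578.54 kN from combination 6.

Combination 6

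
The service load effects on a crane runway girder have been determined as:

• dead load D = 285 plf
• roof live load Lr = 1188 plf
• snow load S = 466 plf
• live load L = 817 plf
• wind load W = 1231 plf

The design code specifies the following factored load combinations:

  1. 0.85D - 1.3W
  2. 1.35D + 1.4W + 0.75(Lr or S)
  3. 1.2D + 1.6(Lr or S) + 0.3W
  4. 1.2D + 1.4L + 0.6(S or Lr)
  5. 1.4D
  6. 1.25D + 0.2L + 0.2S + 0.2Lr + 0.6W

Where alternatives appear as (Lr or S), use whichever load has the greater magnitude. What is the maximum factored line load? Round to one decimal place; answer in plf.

(Lr or S) → Lr = 1188 plf; (S or Lr) → Lr = 1188 plf.
1. 0.85(285) - 1.3(1231) = -1358.1
2. 1.35(285) + 1.4(1231) + 0.75(1188) = 384.8 + 1723.4 + 891.0 = 2999.2
3. 1.2(285) + 1.6(1188) + 0.3(1231) = 342.0 + 1900.8 + 369.3 = 2612.1
4. 1.2(285) + 1.4(817) + 0.6(1188) = 342.0 + 1143.8 + 712.8 = 2198.6
5. 1.4(285) = 399.0
6. 1.25(285) + 0.2(817) + 0.2(466) + 0.2(1188) + 0.6(1231) = 356.3 + 163.4 + 93.2 + 237.6 + 738.6 = 1589.1
Maximum is from combination 2.

2999.2 plf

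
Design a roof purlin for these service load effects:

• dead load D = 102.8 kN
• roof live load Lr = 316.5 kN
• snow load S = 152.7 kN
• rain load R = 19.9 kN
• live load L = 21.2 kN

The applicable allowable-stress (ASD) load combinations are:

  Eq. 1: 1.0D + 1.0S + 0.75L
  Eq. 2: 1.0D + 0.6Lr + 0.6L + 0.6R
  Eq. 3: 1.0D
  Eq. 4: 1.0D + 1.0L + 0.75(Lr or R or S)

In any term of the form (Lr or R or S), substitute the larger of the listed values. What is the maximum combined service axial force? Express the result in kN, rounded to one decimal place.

(Lr or R or S) → Lr = 316.5 kN.
Eq. 1: 1.0(102.8) + 1.0(152.7) + 0.75(21.2) = 102.8 + 152.7 + 15.9 = 271.4
Eq. 2: 1.0(102.8) + 0.6(316.5) + 0.6(21.2) + 0.6(19.9) = 317.4
Eq. 3: 1.0(102.8) = 102.8
Eq. 4: 1.0(102.8) + 1.0(21.2) + 0.75(316.5) = 102.8 + 21.2 + 237.4 = 361.4
The controlling combination is 4, giving 361.4 kN.

361.4 kN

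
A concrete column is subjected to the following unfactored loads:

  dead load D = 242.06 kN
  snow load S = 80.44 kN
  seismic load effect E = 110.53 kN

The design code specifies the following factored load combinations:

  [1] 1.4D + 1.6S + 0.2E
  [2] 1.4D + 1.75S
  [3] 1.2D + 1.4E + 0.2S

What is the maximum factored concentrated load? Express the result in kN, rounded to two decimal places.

489.69 kN

[1] 1.4(242.06) + 1.6(80.44) + 0.2(110.53) = 338.88 + 128.70 + 22.11 = 489.69
[2] 1.4(242.06) + 1.75(80.44) = 338.88 + 140.77 = 479.65
[3] 1.2(242.06) + 1.4(110.53) + 0.2(80.44) = 290.47 + 154.74 + 16.09 = 461.30
Maximum is from combination 1.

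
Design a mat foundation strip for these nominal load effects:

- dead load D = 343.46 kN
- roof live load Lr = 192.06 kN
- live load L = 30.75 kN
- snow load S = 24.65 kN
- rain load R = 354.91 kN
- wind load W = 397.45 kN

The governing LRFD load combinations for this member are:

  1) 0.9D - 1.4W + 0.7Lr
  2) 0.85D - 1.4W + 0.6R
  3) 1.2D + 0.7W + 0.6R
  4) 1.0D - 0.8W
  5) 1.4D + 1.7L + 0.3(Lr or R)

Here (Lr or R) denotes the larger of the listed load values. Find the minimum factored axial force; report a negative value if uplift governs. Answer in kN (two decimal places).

(Lr or R) → R = 354.91 kN.
1) 0.9(343.46) - 1.4(397.45) + 0.7(192.06) = -112.87
2) 0.85(343.46) - 1.4(397.45) + 0.6(354.91) = -51.54
3) 1.2(343.46) + 0.7(397.45) + 0.6(354.91) = 903.31
4) 1.0(343.46) - 0.8(397.45) = 25.50
5) 1.4(343.46) + 1.7(30.75) + 0.3(354.91) = 639.59
Combination 1 gives the minimum: -112.87 kN.

-112.87 kN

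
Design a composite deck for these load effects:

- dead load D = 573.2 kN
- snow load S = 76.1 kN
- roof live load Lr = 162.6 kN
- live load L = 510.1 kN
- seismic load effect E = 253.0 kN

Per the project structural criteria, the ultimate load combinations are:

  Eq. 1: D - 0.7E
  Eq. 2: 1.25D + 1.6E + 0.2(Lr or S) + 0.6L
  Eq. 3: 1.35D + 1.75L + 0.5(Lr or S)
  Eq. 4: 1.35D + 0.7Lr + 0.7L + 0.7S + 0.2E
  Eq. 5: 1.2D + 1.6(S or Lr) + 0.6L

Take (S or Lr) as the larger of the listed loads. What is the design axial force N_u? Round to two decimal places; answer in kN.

(Lr or S) → Lr = 162.6 kN; (S or Lr) → Lr = 162.6 kN.
Eq. 1: 1.0(573.2) - 0.7(253.0) = 396.10
Eq. 2: 1.25(573.2) + 1.6(253.0) + 0.2(162.6) + 0.6(510.1) = 1459.88
Eq. 3: 1.35(573.2) + 1.75(510.1) + 0.5(162.6) = 1747.80
Eq. 4: 1.35(573.2) + 0.7(162.6) + 0.7(510.1) + 0.7(76.1) + 0.2(253.0) = 1348.58
Eq. 5: 1.2(573.2) + 1.6(162.6) + 0.6(510.1) = 1254.06
Maximum is from combination 3.

1747.80 kN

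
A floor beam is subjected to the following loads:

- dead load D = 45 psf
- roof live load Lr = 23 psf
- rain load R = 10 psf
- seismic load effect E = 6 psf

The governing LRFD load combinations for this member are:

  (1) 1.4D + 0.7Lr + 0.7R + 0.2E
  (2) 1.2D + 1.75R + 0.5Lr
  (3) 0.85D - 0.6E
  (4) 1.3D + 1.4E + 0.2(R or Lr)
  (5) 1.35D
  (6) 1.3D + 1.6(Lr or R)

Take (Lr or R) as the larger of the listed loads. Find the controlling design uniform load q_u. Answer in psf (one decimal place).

(R or Lr) → Lr = 23 psf; (Lr or R) → Lr = 23 psf.
(1) 1.4(45) + 0.7(23) + 0.7(10) + 0.2(6) = 63.0 + 16.1 + 7.0 + 1.2 = 87.3
(2) 1.2(45) + 1.75(10) + 0.5(23) = 54.0 + 17.5 + 11.5 = 83.0
(3) 0.85(45) - 0.6(6) = 38.3 - 3.6 = 34.7
(4) 1.3(45) + 1.4(6) + 0.2(23) = 58.5 + 8.4 + 4.6 = 71.5
(5) 1.35(45) = 60.8
(6) 1.3(45) + 1.6(23) = 58.5 + 36.8 = 95.3
The controlling combination is 6, giving 95.3 psf.

95.3 psf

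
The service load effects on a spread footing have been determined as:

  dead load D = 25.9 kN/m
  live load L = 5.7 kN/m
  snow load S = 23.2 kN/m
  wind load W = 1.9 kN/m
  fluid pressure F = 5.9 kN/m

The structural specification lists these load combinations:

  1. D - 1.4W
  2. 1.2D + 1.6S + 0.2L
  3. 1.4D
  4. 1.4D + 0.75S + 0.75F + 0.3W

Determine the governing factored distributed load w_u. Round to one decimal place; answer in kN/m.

69.3 kN/m

1. 1.0(25.9) - 1.4(1.9) = 25.9 - 2.7 = 23.2
2. 1.2(25.9) + 1.6(23.2) + 0.2(5.7) = 31.1 + 37.1 + 1.1 = 69.3
3. 1.4(25.9) = 36.3
4. 1.4(25.9) + 0.75(23.2) + 0.75(5.9) + 0.3(1.9) = 36.3 + 17.4 + 4.4 + 0.6 = 58.7
Combination 2 governs: w_u = 69.3 kN/m.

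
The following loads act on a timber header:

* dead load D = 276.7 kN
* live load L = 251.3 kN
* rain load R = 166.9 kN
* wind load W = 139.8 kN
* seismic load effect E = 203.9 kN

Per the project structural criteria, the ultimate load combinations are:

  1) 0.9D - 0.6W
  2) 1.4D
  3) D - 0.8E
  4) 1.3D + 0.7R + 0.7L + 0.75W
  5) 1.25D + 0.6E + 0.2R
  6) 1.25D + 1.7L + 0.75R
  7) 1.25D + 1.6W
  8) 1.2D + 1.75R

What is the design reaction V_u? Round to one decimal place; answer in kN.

1) 0.9(276.7) - 0.6(139.8) = 165.2
2) 1.4(276.7) = 387.4
3) 1.0(276.7) - 0.8(203.9) = 113.6
4) 1.3(276.7) + 0.7(166.9) + 0.7(251.3) + 0.75(139.8) = 757.3
5) 1.25(276.7) + 0.6(203.9) + 0.2(166.9) = 501.6
6) 1.25(276.7) + 1.7(251.3) + 0.75(166.9) = 898.3
7) 1.25(276.7) + 1.6(139.8) = 569.6
8) 1.2(276.7) + 1.75(166.9) = 624.1
Maximum is from combination 6.

898.3 kN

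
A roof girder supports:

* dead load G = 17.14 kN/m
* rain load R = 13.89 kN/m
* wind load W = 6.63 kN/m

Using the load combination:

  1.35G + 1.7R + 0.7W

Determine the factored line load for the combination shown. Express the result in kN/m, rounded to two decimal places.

51.39 kN/m

1.35(17.14) + 1.7(13.89) + 0.7(6.63) = 23.14 + 23.61 + 4.64 = 51.39
w_u = 51.39 kN/m.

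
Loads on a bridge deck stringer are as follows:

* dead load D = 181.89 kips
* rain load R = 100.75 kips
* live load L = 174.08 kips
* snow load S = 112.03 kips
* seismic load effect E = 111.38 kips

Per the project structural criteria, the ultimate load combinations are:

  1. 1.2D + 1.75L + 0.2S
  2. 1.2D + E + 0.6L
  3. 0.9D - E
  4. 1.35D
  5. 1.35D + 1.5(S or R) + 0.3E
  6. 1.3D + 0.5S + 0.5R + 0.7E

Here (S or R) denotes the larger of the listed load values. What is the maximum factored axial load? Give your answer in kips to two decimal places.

545.31 kips

(S or R) → S = 112.03 kips.
1. 1.2(181.89) + 1.75(174.08) + 0.2(112.03) = 545.31
2. 1.2(181.89) + 1.0(111.38) + 0.6(174.08) = 218.27 + 111.38 + 104.45 = 434.10
3. 0.9(181.89) - 1.0(111.38) = 163.70 - 111.38 = 52.32
4. 1.35(181.89) = 245.55
5. 1.35(181.89) + 1.5(112.03) + 0.3(111.38) = 245.55 + 168.05 + 33.41 = 447.01
6. 1.3(181.89) + 0.5(112.03) + 0.5(100.75) + 0.7(111.38) = 420.81
Maximum is from combination 1.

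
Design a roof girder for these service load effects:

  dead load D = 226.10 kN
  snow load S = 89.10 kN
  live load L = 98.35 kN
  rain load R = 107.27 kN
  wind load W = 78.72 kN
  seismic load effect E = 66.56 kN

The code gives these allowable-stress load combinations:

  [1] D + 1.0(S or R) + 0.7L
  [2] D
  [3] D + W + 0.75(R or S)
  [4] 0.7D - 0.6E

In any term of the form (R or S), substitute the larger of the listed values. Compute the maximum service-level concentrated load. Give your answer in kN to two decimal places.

(S or R) → R = 107.27 kN; (R or S) → R = 107.27 kN.
[1] 1.0(226.10) + 1.0(107.27) + 0.7(98.35) = 226.10 + 107.27 + 68.85 = 402.22
[2] 1.0(226.10) = 226.10
[3] 1.0(226.10) + 1.0(78.72) + 0.75(107.27) = 226.10 + 78.72 + 80.45 = 385.27
[4] 0.7(226.10) - 0.6(66.56) = 158.27 - 39.94 = 118.33
Maximum is from combination 1.

402.22 kN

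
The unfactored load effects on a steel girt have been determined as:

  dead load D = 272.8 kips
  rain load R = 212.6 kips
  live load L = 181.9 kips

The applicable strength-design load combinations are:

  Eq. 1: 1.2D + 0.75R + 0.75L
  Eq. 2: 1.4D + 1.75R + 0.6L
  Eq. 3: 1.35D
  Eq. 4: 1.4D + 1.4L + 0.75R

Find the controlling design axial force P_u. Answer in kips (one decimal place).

863.1 kips

Eq. 1: 1.2(272.8) + 0.75(212.6) + 0.75(181.9) = 623.2
Eq. 2: 1.4(272.8) + 1.75(212.6) + 0.6(181.9) = 863.1
Eq. 3: 1.35(272.8) = 368.3
Eq. 4: 1.4(272.8) + 1.4(181.9) + 0.75(212.6) = 796.0
The controlling combination is 2, giving 863.1 kips.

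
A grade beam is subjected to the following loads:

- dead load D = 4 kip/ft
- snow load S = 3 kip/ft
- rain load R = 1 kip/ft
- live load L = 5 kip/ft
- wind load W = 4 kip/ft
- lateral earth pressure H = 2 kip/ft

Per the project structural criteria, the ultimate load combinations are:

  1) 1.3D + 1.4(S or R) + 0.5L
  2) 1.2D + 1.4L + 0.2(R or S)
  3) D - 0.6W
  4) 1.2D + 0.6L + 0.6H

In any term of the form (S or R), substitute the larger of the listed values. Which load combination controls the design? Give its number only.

Combination 2

(S or R) → S = 3 kip/ft; (R or S) → S = 3 kip/ft.
1) 1.3(4) + 1.4(3) + 0.5(5) = 5.20 + 4.20 + 2.50 = 11.90
2) 1.2(4) + 1.4(5) + 0.2(3) = 4.80 + 7.00 + 0.60 = 12.40
3) 1.0(4) - 0.6(4) = 4.00 - 2.40 = 1.60
4) 1.2(4) + 0.6(5) + 0.6(2) = 4.80 + 3.00 + 1.20 = 9.00
The largest value is 12.40 kip/ft from combination 2.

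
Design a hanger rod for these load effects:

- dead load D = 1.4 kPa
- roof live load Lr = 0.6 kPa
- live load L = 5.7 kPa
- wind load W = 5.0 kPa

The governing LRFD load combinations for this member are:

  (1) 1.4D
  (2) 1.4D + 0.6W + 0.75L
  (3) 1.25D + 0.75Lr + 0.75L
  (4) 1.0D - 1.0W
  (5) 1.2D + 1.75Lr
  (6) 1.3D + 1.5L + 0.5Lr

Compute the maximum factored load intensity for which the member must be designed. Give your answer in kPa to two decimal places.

(1) 1.4(1.4) = 1.96
(2) 1.4(1.4) + 0.6(5.0) + 0.75(5.7) = 9.24
(3) 1.25(1.4) + 0.75(0.6) + 0.75(5.7) = 6.48
(4) 1.0(1.4) - 1.0(5.0) = -3.60
(5) 1.2(1.4) + 1.75(0.6) = 2.73
(6) 1.3(1.4) + 1.5(5.7) + 0.5(0.6) = 10.67
Maximum is from combination 6.

10.67 kPa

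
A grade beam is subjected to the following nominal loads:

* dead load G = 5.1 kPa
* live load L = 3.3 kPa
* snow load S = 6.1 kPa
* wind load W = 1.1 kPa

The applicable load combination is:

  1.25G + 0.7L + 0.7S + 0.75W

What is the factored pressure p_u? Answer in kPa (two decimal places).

13.78 kPa

1.25(5.1) + 0.7(3.3) + 0.7(6.1) + 0.75(1.1) = 13.78
p_u = 13.78 kPa.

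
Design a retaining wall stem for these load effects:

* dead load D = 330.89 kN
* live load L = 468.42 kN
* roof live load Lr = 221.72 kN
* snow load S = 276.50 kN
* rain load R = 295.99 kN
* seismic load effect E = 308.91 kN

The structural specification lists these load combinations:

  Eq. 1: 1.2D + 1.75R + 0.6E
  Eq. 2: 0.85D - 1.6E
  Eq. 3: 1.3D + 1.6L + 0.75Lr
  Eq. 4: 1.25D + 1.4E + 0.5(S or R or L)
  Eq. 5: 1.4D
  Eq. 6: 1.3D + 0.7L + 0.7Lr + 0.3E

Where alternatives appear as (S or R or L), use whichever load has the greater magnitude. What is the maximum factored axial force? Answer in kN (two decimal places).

(S or R or L) → L = 468.42 kN.
Eq. 1: 1.2(330.89) + 1.75(295.99) + 0.6(308.91) = 397.07 + 517.98 + 185.35 = 1100.40
Eq. 2: 0.85(330.89) - 1.6(308.91) = 281.26 - 494.26 = -213.00
Eq. 3: 1.3(330.89) + 1.6(468.42) + 0.75(221.72) = 430.16 + 749.47 + 166.29 = 1345.92
Eq. 4: 1.25(330.89) + 1.4(308.91) + 0.5(468.42) = 1080.30
Eq. 5: 1.4(330.89) = 463.25
Eq. 6: 1.3(330.89) + 0.7(468.42) + 0.7(221.72) + 0.3(308.91) = 1005.93
Maximum is from combination 3.

1345.92 kN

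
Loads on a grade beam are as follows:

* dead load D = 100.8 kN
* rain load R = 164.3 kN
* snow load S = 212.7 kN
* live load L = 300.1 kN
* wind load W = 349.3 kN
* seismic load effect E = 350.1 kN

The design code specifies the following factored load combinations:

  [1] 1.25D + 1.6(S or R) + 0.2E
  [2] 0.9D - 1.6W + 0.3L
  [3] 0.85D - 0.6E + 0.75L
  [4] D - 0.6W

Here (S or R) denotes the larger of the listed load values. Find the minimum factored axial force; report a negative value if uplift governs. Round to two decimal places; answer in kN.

-378.13 kN

(S or R) → S = 212.7 kN.
[1] 1.25(100.8) + 1.6(212.7) + 0.2(350.1) = 126.00 + 340.32 + 70.02 = 536.34
[2] 0.9(100.8) - 1.6(349.3) + 0.3(300.1) = 90.72 - 558.88 + 90.03 = -378.13
[3] 0.85(100.8) - 0.6(350.1) + 0.75(300.1) = 85.68 - 210.06 + 225.08 = 100.70
[4] 1.0(100.8) - 0.6(349.3) = 100.80 - 209.58 = -108.78
Combination 2 gives the minimum: -378.13 kN.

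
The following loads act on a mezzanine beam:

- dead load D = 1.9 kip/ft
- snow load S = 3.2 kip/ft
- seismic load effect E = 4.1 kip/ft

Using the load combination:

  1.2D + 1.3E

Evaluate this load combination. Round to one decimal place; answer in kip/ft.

1.2(1.9) + 1.3(4.1) = 2.3 + 5.3 = 7.6
w_u = 7.6 kip/ft.

7.6 kip/ft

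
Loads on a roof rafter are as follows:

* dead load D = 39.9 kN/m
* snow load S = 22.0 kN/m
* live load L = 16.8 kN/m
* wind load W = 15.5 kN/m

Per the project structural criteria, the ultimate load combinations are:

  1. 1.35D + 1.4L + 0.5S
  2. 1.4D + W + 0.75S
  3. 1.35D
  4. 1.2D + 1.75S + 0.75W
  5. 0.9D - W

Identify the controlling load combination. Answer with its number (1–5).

Combination 4

1. 1.35(39.9) + 1.4(16.8) + 0.5(22.0) = 53.87 + 23.52 + 11.00 = 88.39
2. 1.4(39.9) + 1.0(15.5) + 0.75(22.0) = 55.86 + 15.50 + 16.50 = 87.86
3. 1.35(39.9) = 53.87
4. 1.2(39.9) + 1.75(22.0) + 0.75(15.5) = 47.88 + 38.50 + 11.63 = 98.01
5. 0.9(39.9) - 1.0(15.5) = 35.91 - 15.50 = 20.41
The largest value is 98.01 kN/m from combination 4.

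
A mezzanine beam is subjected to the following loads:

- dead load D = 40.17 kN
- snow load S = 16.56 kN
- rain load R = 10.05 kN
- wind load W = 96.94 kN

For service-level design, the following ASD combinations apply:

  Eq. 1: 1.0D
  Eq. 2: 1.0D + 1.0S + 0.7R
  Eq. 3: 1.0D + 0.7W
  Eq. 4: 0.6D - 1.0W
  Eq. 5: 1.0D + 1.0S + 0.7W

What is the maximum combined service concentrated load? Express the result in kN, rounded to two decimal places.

Eq. 1: 1.0(40.17) = 40.17
Eq. 2: 1.0(40.17) + 1.0(16.56) + 0.7(10.05) = 40.17 + 16.56 + 7.04 = 63.77
Eq. 3: 1.0(40.17) + 0.7(96.94) = 40.17 + 67.86 = 108.03
Eq. 4: 0.6(40.17) - 1.0(96.94) = 24.10 - 96.94 = -72.84
Eq. 5: 1.0(40.17) + 1.0(16.56) + 0.7(96.94) = 40.17 + 16.56 + 67.86 = 124.59
Maximum is from combination 5.

124.59 kN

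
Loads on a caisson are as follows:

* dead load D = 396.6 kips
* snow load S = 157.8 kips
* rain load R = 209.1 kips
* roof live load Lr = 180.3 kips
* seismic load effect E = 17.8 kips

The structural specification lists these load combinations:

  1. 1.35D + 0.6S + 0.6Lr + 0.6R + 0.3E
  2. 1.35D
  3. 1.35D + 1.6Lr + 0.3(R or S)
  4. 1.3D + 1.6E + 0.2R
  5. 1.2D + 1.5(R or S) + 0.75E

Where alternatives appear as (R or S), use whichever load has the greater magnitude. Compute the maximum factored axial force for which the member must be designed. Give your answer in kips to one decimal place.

886.6 kips

(R or S) → R = 209.1 kips.
1. 1.35(396.6) + 0.6(157.8) + 0.6(180.3) + 0.6(209.1) + 0.3(17.8) = 869.1
2. 1.35(396.6) = 535.4
3. 1.35(396.6) + 1.6(180.3) + 0.3(209.1) = 886.6
4. 1.3(396.6) + 1.6(17.8) + 0.2(209.1) = 585.9
5. 1.2(396.6) + 1.5(209.1) + 0.75(17.8) = 802.9
Combination 3 governs: P_u = 886.6 kips.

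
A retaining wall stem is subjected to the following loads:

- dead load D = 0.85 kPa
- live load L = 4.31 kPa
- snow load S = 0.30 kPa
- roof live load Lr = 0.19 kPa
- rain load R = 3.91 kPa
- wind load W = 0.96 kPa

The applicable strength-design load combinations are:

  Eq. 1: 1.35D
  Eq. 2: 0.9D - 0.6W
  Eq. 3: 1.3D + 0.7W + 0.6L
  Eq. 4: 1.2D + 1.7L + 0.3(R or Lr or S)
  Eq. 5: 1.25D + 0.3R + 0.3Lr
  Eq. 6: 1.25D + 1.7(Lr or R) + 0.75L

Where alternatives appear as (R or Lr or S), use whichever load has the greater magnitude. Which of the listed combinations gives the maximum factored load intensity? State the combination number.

(R or Lr or S) → R = 3.91 kPa; (Lr or R) → R = 3.91 kPa.
Eq. 1: 1.35(0.85) = 1.15
Eq. 2: 0.9(0.85) - 0.6(0.96) = 0.77 - 0.58 = 0.19
Eq. 3: 1.3(0.85) + 0.7(0.96) + 0.6(4.31) = 4.36
Eq. 4: 1.2(0.85) + 1.7(4.31) + 0.3(3.91) = 1.02 + 7.33 + 1.17 = 9.52
Eq. 5: 1.25(0.85) + 0.3(3.91) + 0.3(0.19) = 1.06 + 1.17 + 0.06 = 2.29
Eq. 6: 1.25(0.85) + 1.7(3.91) + 0.75(4.31) = 1.06 + 6.65 + 3.23 = 10.94
The largest value is 10.94 kPa from combination 6.

Combination 6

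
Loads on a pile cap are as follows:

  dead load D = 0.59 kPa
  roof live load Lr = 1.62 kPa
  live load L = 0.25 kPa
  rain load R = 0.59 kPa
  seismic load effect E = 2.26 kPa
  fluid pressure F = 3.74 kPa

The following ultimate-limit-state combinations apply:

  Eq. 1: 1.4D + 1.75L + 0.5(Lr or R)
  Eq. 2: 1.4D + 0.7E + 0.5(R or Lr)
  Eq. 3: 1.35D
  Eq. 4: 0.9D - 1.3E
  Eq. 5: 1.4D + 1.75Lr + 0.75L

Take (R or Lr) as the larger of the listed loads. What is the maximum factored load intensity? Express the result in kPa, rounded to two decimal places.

3.85 kPa

(Lr or R) → Lr = 1.62 kPa; (R or Lr) → Lr = 1.62 kPa.
Eq. 1: 1.4(0.59) + 1.75(0.25) + 0.5(1.62) = 2.07
Eq. 2: 1.4(0.59) + 0.7(2.26) + 0.5(1.62) = 0.83 + 1.58 + 0.81 = 3.22
Eq. 3: 1.35(0.59) = 0.80
Eq. 4: 0.9(0.59) - 1.3(2.26) = 0.53 - 2.94 = -2.41
Eq. 5: 1.4(0.59) + 1.75(1.62) + 0.75(0.25) = 3.85
Combination 5 governs: q_u = 3.85 kPa.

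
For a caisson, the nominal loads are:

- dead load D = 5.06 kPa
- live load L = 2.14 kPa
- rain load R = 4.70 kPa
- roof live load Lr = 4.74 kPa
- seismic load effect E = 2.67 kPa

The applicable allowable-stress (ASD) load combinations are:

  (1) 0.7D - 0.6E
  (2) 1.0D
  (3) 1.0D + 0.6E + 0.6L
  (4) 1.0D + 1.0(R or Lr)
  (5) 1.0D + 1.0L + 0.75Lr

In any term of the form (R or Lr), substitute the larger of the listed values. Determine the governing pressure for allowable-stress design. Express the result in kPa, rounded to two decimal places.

(R or Lr) → Lr = 4.74 kPa.
(1) 0.7(5.06) - 0.6(2.67) = 3.54 - 1.60 = 1.94
(2) 1.0(5.06) = 5.06
(3) 1.0(5.06) + 0.6(2.67) + 0.6(2.14) = 7.95
(4) 1.0(5.06) + 1.0(4.74) = 5.06 + 4.74 = 9.80
(5) 1.0(5.06) + 1.0(2.14) + 0.75(4.74) = 5.06 + 2.14 + 3.56 = 10.76
Maximum is from combination 5.

10.76 kPa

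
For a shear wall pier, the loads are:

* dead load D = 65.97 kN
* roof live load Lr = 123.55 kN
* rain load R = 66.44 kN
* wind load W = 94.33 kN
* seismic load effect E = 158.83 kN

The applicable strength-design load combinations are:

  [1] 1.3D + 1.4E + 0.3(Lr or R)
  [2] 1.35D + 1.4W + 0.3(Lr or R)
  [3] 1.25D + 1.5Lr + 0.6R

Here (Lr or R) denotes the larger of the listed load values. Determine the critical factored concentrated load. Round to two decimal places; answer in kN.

345.19 kN

(Lr or R) → Lr = 123.55 kN.
[1] 1.3(65.97) + 1.4(158.83) + 0.3(123.55) = 85.76 + 222.36 + 37.07 = 345.19
[2] 1.35(65.97) + 1.4(94.33) + 0.3(123.55) = 89.06 + 132.06 + 37.07 = 258.19
[3] 1.25(65.97) + 1.5(123.55) + 0.6(66.44) = 82.46 + 185.33 + 39.86 = 307.65
Combination 1 governs: P_u = 345.19 kN.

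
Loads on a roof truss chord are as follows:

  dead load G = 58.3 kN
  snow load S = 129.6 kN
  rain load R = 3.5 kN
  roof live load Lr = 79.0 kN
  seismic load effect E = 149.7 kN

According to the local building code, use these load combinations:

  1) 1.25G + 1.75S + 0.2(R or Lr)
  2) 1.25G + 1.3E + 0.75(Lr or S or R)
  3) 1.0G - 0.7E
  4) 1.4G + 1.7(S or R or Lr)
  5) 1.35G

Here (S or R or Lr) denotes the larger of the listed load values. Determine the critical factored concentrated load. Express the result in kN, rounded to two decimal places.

(R or Lr) → Lr = 79.0 kN; (Lr or S or R) → S = 129.6 kN; (S or R or Lr) → S = 129.6 kN.
1) 1.25(58.3) + 1.75(129.6) + 0.2(79.0) = 72.88 + 226.80 + 15.80 = 315.48
2) 1.25(58.3) + 1.3(149.7) + 0.75(129.6) = 72.88 + 194.61 + 97.20 = 364.69
3) 1.0(58.3) - 0.7(149.7) = 58.30 - 104.79 = -46.49
4) 1.4(58.3) + 1.7(129.6) = 81.62 + 220.32 = 301.94
5) 1.35(58.3) = 78.71
The controlling combination is 2, giving 364.69 kN.

364.69 kN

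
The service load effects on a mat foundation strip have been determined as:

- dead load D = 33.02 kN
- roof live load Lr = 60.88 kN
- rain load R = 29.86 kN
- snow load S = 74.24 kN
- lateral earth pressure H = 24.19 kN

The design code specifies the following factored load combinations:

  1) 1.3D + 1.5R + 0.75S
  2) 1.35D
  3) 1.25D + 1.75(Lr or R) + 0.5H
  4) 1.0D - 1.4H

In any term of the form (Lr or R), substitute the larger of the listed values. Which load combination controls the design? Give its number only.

(Lr or R) → Lr = 60.88 kN.
1) 1.3(33.02) + 1.5(29.86) + 0.75(74.24) = 42.93 + 44.79 + 55.68 = 143.40
2) 1.35(33.02) = 44.58
3) 1.25(33.02) + 1.75(60.88) + 0.5(24.19) = 159.91
4) 1.0(33.02) - 1.4(24.19) = 33.02 - 33.87 = -0.85
The largest value is 159.91 kN from combination 3.

Combination 3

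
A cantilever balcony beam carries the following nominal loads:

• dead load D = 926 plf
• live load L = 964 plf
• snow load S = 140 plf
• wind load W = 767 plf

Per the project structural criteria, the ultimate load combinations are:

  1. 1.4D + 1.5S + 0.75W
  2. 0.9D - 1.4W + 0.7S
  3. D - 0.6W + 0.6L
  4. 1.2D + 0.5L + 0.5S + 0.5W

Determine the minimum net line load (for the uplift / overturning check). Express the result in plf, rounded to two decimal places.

-142.40 plf

1. 1.4(926) + 1.5(140) + 0.75(767) = 1296.40 + 210.00 + 575.25 = 2081.65
2. 0.9(926) - 1.4(767) + 0.7(140) = 833.40 - 1073.80 + 98.00 = -142.40
3. 1.0(926) - 0.6(767) + 0.6(964) = 926.00 - 460.20 + 578.40 = 1044.20
4. 1.2(926) + 0.5(964) + 0.5(140) + 0.5(767) = 1111.20 + 482.00 + 70.00 + 383.50 = 2046.70
Combination 2 gives the minimum: -142.40 plf.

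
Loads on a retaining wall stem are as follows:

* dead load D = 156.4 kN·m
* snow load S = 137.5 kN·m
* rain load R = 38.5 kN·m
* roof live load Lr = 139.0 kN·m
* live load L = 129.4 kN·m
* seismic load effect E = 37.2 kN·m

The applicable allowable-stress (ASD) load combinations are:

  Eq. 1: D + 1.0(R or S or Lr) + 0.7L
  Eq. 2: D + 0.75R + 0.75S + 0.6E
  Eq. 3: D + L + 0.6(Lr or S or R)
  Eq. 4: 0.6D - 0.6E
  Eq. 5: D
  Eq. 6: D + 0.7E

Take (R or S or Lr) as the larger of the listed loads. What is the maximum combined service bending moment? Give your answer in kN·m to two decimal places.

385.98 kN·m

(R or S or Lr) → Lr = 139.0 kN·m; (Lr or S or R) → Lr = 139.0 kN·m.
Eq. 1: 1.0(156.4) + 1.0(139.0) + 0.7(129.4) = 156.40 + 139.00 + 90.58 = 385.98
Eq. 2: 1.0(156.4) + 0.75(38.5) + 0.75(137.5) + 0.6(37.2) = 310.72
Eq. 3: 1.0(156.4) + 1.0(129.4) + 0.6(139.0) = 156.40 + 129.40 + 83.40 = 369.20
Eq. 4: 0.6(156.4) - 0.6(37.2) = 93.84 - 22.32 = 71.52
Eq. 5: 1.0(156.4) = 156.40
Eq. 6: 1.0(156.4) + 0.7(37.2) = 156.40 + 26.04 = 182.44
The controlling combination is 1, giving 385.98 kN·m.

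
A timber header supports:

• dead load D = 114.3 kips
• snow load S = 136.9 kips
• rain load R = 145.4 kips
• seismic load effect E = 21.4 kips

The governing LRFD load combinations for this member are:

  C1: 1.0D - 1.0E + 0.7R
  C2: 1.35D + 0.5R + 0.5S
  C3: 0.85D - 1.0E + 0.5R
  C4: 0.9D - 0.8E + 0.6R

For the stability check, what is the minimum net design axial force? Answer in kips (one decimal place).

148.5 kips

C1: 1.0(114.3) - 1.0(21.4) + 0.7(145.4) = 114.3 - 21.4 + 101.8 = 194.7
C2: 1.35(114.3) + 0.5(145.4) + 0.5(136.9) = 154.3 + 72.7 + 68.5 = 295.5
C3: 0.85(114.3) - 1.0(21.4) + 0.5(145.4) = 97.2 - 21.4 + 72.7 = 148.5
C4: 0.9(114.3) - 0.8(21.4) + 0.6(145.4) = 102.9 - 17.1 + 87.2 = 173.0
Combination 3 gives the minimum: 148.5 kips.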